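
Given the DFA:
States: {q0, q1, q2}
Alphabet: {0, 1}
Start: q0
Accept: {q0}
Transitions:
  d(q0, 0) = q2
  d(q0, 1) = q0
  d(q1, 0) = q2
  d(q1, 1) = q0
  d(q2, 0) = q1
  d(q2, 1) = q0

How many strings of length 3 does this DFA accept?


Enumerating all length-3 strings:
  "000" -> q2 [reject]
  "001" -> q0 [accept]
  "010" -> q2 [reject]
  "011" -> q0 [accept]
  "100" -> q1 [reject]
  "101" -> q0 [accept]
  "110" -> q2 [reject]
  "111" -> q0 [accept]

4 out of 8


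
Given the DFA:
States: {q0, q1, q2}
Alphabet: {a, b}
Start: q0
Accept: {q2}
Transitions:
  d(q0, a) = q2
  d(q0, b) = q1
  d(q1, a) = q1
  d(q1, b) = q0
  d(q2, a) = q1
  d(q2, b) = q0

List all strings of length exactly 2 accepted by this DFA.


All strings of length 2: 4 total
Accepted: 0

None


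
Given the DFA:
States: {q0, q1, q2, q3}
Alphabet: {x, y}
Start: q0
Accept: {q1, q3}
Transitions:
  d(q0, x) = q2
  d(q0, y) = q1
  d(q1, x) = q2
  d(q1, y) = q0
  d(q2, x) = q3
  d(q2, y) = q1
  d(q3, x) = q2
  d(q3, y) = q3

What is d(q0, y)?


Looking up transition d(q0, y)

q1


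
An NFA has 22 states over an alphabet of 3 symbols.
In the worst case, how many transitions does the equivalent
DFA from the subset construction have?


Subset construction: one DFA state per subset of NFA states = 2^22 = 4194304 states.
Each DFA state has 3 outgoing transitions: 4194304 * 3 = 12582912

12582912


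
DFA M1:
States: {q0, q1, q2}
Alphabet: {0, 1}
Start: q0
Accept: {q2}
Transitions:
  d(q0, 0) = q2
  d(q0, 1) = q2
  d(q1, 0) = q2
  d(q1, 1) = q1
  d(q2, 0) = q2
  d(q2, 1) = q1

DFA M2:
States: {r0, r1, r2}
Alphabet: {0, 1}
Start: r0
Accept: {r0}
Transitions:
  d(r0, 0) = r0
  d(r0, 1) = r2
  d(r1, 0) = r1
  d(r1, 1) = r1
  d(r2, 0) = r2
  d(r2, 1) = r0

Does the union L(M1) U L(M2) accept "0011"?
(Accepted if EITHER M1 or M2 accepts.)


M1: final=q1 accepted=False
M2: final=r0 accepted=True

Yes, union accepts


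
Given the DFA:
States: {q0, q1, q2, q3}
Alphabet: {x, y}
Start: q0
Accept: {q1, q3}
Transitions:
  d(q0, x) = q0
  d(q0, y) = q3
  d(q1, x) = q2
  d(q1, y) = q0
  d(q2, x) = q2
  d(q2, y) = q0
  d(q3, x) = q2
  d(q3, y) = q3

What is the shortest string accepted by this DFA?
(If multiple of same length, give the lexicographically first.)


BFS by string length (lex-first path to each state shown):
  len 0: q0<-""
  len 1: q0<-"x", q3<-"y"
Found accept state at length 1.

"y"


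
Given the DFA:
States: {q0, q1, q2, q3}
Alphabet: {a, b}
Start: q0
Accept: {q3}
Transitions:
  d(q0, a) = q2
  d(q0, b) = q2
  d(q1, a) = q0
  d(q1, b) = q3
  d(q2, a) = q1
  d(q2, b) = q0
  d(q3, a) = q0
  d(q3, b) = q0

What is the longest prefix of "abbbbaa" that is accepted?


Run the DFA, marking each prefix where the state is accepting:
  "" -> q0 [reject]
  "a" -> q2 [reject]
  "ab" -> q0 [reject]
  "abb" -> q2 [reject]
  "abbb" -> q0 [reject]
  "abbbb" -> q2 [reject]
  "abbbba" -> q1 [reject]
  "abbbbaa" -> q0 [reject]

No prefix is accepted


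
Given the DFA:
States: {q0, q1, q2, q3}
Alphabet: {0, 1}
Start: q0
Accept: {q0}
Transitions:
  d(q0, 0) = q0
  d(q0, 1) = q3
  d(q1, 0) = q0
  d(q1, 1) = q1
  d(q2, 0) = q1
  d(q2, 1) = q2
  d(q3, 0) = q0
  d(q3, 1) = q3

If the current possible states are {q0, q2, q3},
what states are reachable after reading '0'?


Apply transition on '0' from each current state:
  d(q0, 0) = q0
  d(q2, 0) = q1
  d(q3, 0) = q0

{q0, q1}


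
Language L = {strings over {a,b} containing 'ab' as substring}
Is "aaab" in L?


'ab' occurs at index 2

Yes, "aaab" is in L


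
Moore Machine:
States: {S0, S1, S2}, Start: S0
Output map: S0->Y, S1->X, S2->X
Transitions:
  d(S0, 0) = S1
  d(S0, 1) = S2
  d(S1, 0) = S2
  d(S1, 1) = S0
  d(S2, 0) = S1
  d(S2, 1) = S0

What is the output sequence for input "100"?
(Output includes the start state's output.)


Start: S0 (output Y)
  --1--> S2 (output X)
  --0--> S1 (output X)
  --0--> S2 (output X)

"YXXX"


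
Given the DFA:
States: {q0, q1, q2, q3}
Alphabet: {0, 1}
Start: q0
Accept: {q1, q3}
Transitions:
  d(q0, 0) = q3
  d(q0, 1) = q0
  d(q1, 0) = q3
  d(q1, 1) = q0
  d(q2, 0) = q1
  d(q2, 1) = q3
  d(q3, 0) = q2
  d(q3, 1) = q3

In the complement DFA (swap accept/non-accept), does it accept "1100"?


Trace: q0 -> q0 -> q0 -> q3 -> q2
Final: q2
Original accept: {q1, q3}
Complement: q2 is not in original accept

Yes, complement accepts (original rejects)


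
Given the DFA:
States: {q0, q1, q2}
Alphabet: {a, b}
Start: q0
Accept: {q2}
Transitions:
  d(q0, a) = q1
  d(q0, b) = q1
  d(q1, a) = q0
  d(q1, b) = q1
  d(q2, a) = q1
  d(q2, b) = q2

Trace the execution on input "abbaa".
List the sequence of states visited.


Input: abbaa
d(q0, a) = q1
d(q1, b) = q1
d(q1, b) = q1
d(q1, a) = q0
d(q0, a) = q1


q0 -> q1 -> q1 -> q1 -> q0 -> q1


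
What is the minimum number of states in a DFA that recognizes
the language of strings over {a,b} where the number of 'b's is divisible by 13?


States track (count of 'b') mod 13.
Need 13 states: one per remainder 0..12; accept = remainder 0.

13


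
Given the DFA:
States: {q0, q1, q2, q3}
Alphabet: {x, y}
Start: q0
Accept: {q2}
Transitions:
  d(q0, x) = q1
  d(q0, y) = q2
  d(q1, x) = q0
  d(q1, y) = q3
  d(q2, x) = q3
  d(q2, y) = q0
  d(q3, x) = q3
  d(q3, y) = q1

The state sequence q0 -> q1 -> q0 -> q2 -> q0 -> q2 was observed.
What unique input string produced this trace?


Trace back each transition to find the symbol:
  q0 --[x]--> q1
  q1 --[x]--> q0
  q0 --[y]--> q2
  q2 --[y]--> q0
  q0 --[y]--> q2

"xxyyy"


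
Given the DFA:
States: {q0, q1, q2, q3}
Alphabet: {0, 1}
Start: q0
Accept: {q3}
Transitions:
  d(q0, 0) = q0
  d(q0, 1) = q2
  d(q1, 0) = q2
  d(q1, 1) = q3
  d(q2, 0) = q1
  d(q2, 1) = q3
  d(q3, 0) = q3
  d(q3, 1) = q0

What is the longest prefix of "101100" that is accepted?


Run the DFA, marking each prefix where the state is accepting:
  "" -> q0 [reject]
  "1" -> q2 [reject]
  "10" -> q1 [reject]
  "101" -> q3 [accept]
  "1011" -> q0 [reject]
  "10110" -> q0 [reject]
  "101100" -> q0 [reject]

"101"


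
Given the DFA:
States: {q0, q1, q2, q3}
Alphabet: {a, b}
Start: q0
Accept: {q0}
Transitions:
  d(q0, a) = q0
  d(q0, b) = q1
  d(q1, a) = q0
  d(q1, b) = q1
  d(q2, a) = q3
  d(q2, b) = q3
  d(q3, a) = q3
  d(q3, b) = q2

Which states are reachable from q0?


BFS from q0:
  layer 0: {q0}
  layer 1: {q1}

{q0, q1}


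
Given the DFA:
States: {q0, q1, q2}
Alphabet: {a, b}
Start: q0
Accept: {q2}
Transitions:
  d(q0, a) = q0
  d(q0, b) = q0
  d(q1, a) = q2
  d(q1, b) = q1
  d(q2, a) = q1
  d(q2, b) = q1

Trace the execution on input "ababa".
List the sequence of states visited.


Input: ababa
d(q0, a) = q0
d(q0, b) = q0
d(q0, a) = q0
d(q0, b) = q0
d(q0, a) = q0


q0 -> q0 -> q0 -> q0 -> q0 -> q0


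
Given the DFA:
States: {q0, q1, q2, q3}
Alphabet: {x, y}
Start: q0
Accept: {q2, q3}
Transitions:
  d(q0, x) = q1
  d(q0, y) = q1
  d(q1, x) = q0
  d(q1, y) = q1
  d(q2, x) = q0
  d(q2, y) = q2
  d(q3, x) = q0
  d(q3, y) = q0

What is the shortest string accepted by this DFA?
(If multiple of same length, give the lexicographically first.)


BFS by string length (lex-first path to each state shown):
  len 0: q0<-""
  len 1: q1<-"x"
  len 2: q0<-"xx", q1<-"xy"
  len 3: q0<-"xyx", q1<-"xxx"
  len 4: q0<-"xxxx", q1<-"xxxy"
  len 5: q0<-"xxxyx", q1<-"xxxxx"
  len 6: q0<-"xxxxxx", q1<-"xxxxxy"
  len 7: q0<-"xxxxxyx", q1<-"xxxxxxx"
  len 8: q0<-"xxxxxxxx", q1<-"xxxxxxxy"

No string accepted (empty language)


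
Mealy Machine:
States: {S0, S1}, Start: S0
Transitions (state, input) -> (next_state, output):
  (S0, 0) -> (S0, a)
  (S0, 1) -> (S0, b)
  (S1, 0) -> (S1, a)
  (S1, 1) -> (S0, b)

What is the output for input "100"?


Step-by-step:
  (S0, 1) -> (S0, b)
  (S0, 0) -> (S0, a)
  (S0, 0) -> (S0, a)

"baa"


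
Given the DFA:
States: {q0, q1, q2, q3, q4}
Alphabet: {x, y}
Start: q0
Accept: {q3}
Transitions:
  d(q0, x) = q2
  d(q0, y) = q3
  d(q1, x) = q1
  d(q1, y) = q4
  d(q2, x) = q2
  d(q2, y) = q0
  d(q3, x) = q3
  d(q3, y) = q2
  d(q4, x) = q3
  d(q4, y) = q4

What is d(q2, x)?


Looking up transition d(q2, x)

q2


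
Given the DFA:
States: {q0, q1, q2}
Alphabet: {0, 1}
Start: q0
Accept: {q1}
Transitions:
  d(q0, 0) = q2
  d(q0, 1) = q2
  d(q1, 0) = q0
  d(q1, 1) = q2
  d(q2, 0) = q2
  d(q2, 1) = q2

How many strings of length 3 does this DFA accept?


Enumerating all length-3 strings:
  "000" -> q2 [reject]
  "001" -> q2 [reject]
  "010" -> q2 [reject]
  "011" -> q2 [reject]
  "100" -> q2 [reject]
  "101" -> q2 [reject]
  "110" -> q2 [reject]
  "111" -> q2 [reject]

0 out of 8


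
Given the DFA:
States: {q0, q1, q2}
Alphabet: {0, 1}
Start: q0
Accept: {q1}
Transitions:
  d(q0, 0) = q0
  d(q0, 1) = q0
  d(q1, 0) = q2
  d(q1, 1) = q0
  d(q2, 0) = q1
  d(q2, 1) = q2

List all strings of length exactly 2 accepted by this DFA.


All strings of length 2: 4 total
Accepted: 0

None


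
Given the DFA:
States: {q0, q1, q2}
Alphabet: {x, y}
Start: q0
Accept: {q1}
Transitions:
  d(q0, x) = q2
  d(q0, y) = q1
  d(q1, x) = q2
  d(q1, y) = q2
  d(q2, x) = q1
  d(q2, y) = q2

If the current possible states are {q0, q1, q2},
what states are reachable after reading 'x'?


Apply transition on 'x' from each current state:
  d(q0, x) = q2
  d(q1, x) = q2
  d(q2, x) = q1

{q1, q2}


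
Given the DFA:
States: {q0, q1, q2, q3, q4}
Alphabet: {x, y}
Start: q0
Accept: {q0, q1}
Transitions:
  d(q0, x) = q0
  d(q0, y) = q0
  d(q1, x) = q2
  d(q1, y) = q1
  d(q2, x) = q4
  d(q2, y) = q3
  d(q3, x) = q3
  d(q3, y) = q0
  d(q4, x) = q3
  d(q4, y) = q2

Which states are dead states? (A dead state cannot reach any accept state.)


Forward reachability from each state:
  q0 -> reaches accept state q0 (live)
  q1 -> reaches accept state q0 (live)
  q2 -> reaches accept state q0 (live)
  q3 -> reaches accept state q0 (live)
  q4 -> reaches accept state q0 (live)

None (all states can reach an accept state)


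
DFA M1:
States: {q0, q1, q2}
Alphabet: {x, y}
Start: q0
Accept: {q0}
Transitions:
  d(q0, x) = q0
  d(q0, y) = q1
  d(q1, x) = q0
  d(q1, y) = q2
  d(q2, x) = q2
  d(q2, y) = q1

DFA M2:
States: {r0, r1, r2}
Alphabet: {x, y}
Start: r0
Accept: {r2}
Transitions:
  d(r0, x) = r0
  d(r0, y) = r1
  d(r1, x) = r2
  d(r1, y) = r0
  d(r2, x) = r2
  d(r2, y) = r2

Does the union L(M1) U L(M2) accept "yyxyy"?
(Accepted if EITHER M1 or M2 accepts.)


M1: final=q2 accepted=False
M2: final=r0 accepted=False

No, union rejects (neither accepts)


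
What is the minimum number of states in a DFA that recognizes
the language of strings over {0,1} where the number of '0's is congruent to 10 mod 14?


States track (count of '0') mod 14.
Need 14 states: one per remainder 0..13; accept = remainder 10.

14


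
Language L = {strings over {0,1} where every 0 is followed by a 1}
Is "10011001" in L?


'00' present: True; ends with '0': False

No, "10011001" is not in L


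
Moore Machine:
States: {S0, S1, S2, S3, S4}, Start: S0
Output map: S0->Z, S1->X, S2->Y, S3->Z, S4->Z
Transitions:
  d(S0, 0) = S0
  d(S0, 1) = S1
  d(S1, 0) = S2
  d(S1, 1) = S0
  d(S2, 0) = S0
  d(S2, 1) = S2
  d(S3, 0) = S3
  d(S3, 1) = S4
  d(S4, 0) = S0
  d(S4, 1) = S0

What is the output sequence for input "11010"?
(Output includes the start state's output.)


Start: S0 (output Z)
  --1--> S1 (output X)
  --1--> S0 (output Z)
  --0--> S0 (output Z)
  --1--> S1 (output X)
  --0--> S2 (output Y)

"ZXZZXY"


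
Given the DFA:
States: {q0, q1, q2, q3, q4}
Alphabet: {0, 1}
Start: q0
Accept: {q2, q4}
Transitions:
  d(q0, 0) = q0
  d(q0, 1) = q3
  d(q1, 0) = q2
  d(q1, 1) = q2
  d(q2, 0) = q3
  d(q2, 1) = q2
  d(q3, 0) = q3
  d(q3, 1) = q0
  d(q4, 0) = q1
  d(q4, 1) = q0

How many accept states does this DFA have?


Accept states listed: {q2, q4}
Counting: q2(1) q4(2)

2


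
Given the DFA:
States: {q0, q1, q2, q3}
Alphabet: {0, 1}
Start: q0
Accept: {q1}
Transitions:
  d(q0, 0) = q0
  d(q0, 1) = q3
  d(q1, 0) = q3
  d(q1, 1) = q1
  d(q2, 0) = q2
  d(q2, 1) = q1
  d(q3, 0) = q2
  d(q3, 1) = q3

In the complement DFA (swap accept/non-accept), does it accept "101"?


Trace: q0 -> q3 -> q2 -> q1
Final: q1
Original accept: {q1}
Complement: q1 is in original accept

No, complement rejects (original accepts)


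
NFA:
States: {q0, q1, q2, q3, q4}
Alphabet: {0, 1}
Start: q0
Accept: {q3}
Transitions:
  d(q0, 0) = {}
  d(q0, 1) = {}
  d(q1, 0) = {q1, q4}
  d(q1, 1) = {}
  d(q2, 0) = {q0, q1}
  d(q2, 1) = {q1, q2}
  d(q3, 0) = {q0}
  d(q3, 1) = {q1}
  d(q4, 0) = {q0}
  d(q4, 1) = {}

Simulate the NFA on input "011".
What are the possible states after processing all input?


Start: {q0}
  --0--> {}
  --1--> {}
  --1--> {}

{} (empty set, no valid transitions)


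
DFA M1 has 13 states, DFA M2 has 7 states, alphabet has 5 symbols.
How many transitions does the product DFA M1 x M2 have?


Product DFA has 13 * 7 = 91 states.
Each has 5 transitions: 91 * 5 = 455

455


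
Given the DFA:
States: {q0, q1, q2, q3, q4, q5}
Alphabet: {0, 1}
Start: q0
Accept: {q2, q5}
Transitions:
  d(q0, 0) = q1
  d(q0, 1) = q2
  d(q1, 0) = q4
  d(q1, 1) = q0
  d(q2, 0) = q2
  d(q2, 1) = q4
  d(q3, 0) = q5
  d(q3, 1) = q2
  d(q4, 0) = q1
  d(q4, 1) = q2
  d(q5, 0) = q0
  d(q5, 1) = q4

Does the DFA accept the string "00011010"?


Trace: q0 -> q1 -> q4 -> q1 -> q0 -> q2 -> q2 -> q4 -> q1
Final state: q1
Accept states: {q2, q5}

No, rejected (final state q1 is not an accept state)


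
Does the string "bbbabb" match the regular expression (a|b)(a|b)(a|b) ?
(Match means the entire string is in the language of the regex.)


|string| = 6; first = 'b'; last = 'b'

No, "bbbabb" does not match (a|b)(a|b)(a|b)


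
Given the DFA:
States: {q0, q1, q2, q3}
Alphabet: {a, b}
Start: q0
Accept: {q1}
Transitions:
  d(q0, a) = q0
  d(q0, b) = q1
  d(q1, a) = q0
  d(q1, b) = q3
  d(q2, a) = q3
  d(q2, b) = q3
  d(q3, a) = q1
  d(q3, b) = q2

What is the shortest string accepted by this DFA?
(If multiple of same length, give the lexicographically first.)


BFS by string length (lex-first path to each state shown):
  len 0: q0<-""
  len 1: q0<-"a", q1<-"b"
Found accept state at length 1.

"b"


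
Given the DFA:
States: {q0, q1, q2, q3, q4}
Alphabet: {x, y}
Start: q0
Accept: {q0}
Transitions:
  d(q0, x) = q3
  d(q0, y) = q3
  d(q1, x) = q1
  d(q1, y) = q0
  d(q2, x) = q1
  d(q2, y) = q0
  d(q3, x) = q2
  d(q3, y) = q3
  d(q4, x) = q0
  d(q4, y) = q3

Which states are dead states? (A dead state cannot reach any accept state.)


Forward reachability from each state:
  q0 -> reaches accept state q0 (live)
  q1 -> reaches accept state q0 (live)
  q2 -> reaches accept state q0 (live)
  q3 -> reaches accept state q0 (live)
  q4 -> reaches accept state q0 (live)

None (all states can reach an accept state)


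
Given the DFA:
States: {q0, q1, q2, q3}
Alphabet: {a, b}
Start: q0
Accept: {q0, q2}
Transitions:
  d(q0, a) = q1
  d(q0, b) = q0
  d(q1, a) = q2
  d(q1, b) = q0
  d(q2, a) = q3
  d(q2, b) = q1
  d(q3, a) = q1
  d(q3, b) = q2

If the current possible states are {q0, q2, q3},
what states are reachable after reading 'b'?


Apply transition on 'b' from each current state:
  d(q0, b) = q0
  d(q2, b) = q1
  d(q3, b) = q2

{q0, q1, q2}


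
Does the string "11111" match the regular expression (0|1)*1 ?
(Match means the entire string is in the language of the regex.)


|string| = 5; first = '1'; last = '1'

Yes, "11111" matches (0|1)*1


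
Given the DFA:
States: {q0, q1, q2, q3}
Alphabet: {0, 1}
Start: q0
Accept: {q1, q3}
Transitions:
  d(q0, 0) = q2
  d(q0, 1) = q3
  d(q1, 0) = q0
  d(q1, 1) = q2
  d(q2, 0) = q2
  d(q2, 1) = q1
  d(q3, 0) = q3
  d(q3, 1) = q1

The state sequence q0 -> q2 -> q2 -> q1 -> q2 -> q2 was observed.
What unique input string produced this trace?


Trace back each transition to find the symbol:
  q0 --[0]--> q2
  q2 --[0]--> q2
  q2 --[1]--> q1
  q1 --[1]--> q2
  q2 --[0]--> q2

"00110"


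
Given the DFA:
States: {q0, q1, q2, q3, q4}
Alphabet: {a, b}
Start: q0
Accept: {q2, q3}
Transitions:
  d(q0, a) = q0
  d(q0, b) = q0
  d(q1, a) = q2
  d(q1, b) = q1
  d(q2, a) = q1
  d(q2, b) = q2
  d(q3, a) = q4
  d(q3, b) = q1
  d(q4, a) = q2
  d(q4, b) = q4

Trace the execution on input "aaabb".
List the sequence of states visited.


Input: aaabb
d(q0, a) = q0
d(q0, a) = q0
d(q0, a) = q0
d(q0, b) = q0
d(q0, b) = q0


q0 -> q0 -> q0 -> q0 -> q0 -> q0


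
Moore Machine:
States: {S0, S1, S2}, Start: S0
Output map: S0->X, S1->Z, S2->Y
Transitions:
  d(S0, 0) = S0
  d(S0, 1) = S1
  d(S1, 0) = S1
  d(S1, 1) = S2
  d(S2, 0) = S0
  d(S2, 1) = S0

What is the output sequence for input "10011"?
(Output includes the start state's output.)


Start: S0 (output X)
  --1--> S1 (output Z)
  --0--> S1 (output Z)
  --0--> S1 (output Z)
  --1--> S2 (output Y)
  --1--> S0 (output X)

"XZZZYX"


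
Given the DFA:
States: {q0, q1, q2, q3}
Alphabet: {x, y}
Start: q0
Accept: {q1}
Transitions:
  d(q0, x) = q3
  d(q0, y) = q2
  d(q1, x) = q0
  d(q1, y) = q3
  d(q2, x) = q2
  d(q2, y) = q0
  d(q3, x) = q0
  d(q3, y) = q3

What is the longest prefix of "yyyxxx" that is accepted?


Run the DFA, marking each prefix where the state is accepting:
  "" -> q0 [reject]
  "y" -> q2 [reject]
  "yy" -> q0 [reject]
  "yyy" -> q2 [reject]
  "yyyx" -> q2 [reject]
  "yyyxx" -> q2 [reject]
  "yyyxxx" -> q2 [reject]

No prefix is accepted


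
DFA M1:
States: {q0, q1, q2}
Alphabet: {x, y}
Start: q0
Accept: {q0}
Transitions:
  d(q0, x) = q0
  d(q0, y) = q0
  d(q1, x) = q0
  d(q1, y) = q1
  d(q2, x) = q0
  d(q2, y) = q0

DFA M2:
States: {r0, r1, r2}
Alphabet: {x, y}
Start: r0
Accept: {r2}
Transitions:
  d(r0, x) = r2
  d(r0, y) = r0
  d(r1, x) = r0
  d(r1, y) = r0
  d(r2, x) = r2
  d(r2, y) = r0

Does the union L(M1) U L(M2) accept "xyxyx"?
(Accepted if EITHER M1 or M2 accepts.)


M1: final=q0 accepted=True
M2: final=r2 accepted=True

Yes, union accepts


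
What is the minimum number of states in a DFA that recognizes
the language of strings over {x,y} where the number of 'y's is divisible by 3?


States track (count of 'y') mod 3.
Need 3 states: one per remainder 0..2; accept = remainder 0.

3


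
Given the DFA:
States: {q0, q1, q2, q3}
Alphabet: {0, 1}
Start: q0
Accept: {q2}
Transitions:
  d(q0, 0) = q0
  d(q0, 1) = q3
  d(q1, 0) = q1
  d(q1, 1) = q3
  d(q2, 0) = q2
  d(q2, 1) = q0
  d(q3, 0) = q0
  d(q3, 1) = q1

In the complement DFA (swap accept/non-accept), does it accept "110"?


Trace: q0 -> q3 -> q1 -> q1
Final: q1
Original accept: {q2}
Complement: q1 is not in original accept

Yes, complement accepts (original rejects)


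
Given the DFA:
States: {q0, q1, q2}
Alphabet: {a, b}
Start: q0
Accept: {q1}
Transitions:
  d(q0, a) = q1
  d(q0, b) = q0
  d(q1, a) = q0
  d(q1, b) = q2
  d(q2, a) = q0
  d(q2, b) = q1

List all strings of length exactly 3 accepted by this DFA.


All strings of length 3: 8 total
Accepted: 3

"aaa", "abb", "bba"


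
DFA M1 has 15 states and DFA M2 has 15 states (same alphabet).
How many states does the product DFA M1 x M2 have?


Product construction pairs every M1 state with every M2 state.
15 * 15 = 225

225


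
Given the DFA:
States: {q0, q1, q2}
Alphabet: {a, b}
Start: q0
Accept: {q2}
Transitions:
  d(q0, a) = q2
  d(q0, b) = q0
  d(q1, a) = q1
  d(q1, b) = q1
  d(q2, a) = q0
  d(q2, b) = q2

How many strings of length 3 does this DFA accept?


Enumerating all length-3 strings:
  "aaa" -> q2 [accept]
  "aab" -> q0 [reject]
  "aba" -> q0 [reject]
  "abb" -> q2 [accept]
  "baa" -> q0 [reject]
  "bab" -> q2 [accept]
  "bba" -> q2 [accept]
  "bbb" -> q0 [reject]

4 out of 8


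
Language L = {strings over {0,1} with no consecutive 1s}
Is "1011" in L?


'11' occurs at index 2

No, "1011" is not in L


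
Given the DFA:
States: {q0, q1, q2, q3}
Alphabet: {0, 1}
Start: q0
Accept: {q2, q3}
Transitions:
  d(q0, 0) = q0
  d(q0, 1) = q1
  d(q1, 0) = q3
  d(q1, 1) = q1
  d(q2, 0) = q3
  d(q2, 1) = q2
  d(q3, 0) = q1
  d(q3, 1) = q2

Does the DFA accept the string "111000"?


Trace: q0 -> q1 -> q1 -> q1 -> q3 -> q1 -> q3
Final state: q3
Accept states: {q2, q3}

Yes, accepted (final state q3 is an accept state)


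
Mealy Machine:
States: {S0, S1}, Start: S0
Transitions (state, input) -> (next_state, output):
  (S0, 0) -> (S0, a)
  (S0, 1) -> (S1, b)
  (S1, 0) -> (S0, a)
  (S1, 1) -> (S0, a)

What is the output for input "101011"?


Step-by-step:
  (S0, 1) -> (S1, b)
  (S1, 0) -> (S0, a)
  (S0, 1) -> (S1, b)
  (S1, 0) -> (S0, a)
  (S0, 1) -> (S1, b)
  (S1, 1) -> (S0, a)

"bababa"


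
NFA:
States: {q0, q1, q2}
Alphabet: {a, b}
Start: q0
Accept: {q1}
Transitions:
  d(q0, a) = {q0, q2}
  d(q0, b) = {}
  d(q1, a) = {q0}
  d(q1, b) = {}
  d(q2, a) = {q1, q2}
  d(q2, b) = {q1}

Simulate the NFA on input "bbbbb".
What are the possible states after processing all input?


Start: {q0}
  --b--> {}
  --b--> {}
  --b--> {}
  --b--> {}
  --b--> {}

{} (empty set, no valid transitions)


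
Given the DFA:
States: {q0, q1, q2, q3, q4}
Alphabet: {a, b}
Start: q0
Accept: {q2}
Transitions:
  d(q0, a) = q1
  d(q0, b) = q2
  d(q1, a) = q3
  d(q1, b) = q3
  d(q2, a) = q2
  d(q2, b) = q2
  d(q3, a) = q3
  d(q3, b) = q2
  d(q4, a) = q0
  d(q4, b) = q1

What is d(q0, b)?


Looking up transition d(q0, b)

q2


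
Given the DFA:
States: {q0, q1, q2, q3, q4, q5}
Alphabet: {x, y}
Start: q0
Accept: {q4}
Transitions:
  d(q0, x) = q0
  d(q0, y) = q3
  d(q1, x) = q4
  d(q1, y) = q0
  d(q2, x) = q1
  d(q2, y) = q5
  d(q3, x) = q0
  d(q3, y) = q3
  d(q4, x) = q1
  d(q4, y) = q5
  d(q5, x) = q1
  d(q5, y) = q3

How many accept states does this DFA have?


Accept states listed: {q4}
Counting: q4(1)

1


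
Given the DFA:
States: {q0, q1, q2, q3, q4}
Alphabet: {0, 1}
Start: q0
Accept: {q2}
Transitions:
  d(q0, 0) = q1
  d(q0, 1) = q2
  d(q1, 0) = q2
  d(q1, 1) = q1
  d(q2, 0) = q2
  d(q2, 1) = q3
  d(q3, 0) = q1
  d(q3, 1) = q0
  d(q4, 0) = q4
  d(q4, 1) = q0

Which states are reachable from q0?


BFS from q0:
  layer 0: {q0}
  layer 1: {q1, q2}
  layer 2: {q3}

{q0, q1, q2, q3}


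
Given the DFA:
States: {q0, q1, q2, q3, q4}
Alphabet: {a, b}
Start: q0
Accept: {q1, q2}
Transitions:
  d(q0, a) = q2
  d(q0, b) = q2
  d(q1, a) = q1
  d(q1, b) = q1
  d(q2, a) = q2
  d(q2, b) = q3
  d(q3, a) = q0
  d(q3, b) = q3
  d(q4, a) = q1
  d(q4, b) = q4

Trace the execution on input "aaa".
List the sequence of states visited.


Input: aaa
d(q0, a) = q2
d(q2, a) = q2
d(q2, a) = q2


q0 -> q2 -> q2 -> q2


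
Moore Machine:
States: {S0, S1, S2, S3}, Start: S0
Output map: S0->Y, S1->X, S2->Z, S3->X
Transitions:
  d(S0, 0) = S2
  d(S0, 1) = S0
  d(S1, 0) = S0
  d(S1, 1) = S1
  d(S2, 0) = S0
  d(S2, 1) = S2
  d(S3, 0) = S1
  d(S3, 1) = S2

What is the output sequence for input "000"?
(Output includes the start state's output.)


Start: S0 (output Y)
  --0--> S2 (output Z)
  --0--> S0 (output Y)
  --0--> S2 (output Z)

"YZYZ"


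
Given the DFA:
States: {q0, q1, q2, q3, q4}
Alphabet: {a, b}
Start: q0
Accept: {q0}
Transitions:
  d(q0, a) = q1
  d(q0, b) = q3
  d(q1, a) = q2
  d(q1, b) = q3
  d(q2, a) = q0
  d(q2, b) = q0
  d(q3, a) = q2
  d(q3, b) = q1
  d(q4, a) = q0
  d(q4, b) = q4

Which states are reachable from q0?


BFS from q0:
  layer 0: {q0}
  layer 1: {q1, q3}
  layer 2: {q2}

{q0, q1, q2, q3}


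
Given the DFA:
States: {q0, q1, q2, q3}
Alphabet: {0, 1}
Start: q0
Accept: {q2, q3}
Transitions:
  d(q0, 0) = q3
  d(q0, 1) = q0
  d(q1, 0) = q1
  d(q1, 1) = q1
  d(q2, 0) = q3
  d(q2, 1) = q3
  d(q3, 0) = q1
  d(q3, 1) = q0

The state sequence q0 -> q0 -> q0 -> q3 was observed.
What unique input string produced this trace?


Trace back each transition to find the symbol:
  q0 --[1]--> q0
  q0 --[1]--> q0
  q0 --[0]--> q3

"110"


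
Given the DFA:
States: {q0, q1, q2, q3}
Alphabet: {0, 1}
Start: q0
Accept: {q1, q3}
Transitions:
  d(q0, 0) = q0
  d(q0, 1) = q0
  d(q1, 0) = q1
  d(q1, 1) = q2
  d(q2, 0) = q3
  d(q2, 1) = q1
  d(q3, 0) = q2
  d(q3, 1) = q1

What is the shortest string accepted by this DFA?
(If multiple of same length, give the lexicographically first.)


BFS by string length (lex-first path to each state shown):
  len 0: q0<-""
  len 1: q0<-"0"
  len 2: q0<-"00"
  len 3: q0<-"000"
  len 4: q0<-"0000"
  len 5: q0<-"00000"
  len 6: q0<-"000000"
  len 7: q0<-"0000000"
  len 8: q0<-"00000000"

No string accepted (empty language)


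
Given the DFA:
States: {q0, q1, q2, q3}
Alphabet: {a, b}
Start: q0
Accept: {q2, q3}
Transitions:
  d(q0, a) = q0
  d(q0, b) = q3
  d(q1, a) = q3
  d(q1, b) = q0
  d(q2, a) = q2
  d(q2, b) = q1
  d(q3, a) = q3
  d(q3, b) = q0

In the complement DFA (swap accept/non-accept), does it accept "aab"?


Trace: q0 -> q0 -> q0 -> q3
Final: q3
Original accept: {q2, q3}
Complement: q3 is in original accept

No, complement rejects (original accepts)


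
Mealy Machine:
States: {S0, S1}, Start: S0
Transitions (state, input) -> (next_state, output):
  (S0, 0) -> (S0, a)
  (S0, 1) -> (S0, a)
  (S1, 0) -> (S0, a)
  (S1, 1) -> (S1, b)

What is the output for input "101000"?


Step-by-step:
  (S0, 1) -> (S0, a)
  (S0, 0) -> (S0, a)
  (S0, 1) -> (S0, a)
  (S0, 0) -> (S0, a)
  (S0, 0) -> (S0, a)
  (S0, 0) -> (S0, a)

"aaaaaa"


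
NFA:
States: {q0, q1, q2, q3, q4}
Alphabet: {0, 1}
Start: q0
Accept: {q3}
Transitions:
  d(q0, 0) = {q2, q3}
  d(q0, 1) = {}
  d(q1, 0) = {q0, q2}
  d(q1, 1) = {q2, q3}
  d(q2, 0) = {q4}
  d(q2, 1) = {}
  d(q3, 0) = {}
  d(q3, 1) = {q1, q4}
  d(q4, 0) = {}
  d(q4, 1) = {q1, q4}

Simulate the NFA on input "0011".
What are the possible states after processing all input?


Start: {q0}
  --0--> {q2, q3}
  --0--> {q4}
  --1--> {q1, q4}
  --1--> {q1, q2, q3, q4}

{q1, q2, q3, q4}


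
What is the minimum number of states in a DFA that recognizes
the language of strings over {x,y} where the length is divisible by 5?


States track (length) mod 5.
Need 5 states: one per remainder 0..4; accept = remainder 0.

5


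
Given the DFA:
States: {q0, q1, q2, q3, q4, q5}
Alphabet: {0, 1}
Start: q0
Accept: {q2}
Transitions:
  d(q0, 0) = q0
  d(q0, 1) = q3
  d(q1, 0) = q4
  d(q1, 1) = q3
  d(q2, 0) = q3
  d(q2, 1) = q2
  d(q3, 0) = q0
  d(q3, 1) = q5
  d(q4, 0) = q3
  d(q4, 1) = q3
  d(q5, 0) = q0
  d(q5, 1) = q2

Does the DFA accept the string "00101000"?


Trace: q0 -> q0 -> q0 -> q3 -> q0 -> q3 -> q0 -> q0 -> q0
Final state: q0
Accept states: {q2}

No, rejected (final state q0 is not an accept state)


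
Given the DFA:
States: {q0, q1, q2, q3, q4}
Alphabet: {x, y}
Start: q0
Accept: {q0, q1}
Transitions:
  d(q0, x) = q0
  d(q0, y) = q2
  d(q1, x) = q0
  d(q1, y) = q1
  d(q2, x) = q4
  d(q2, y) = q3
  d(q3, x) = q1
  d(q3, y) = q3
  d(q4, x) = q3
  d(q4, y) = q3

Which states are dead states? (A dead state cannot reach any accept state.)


Forward reachability from each state:
  q0 -> reaches accept state q0 (live)
  q1 -> reaches accept state q0 (live)
  q2 -> reaches accept state q0 (live)
  q3 -> reaches accept state q0 (live)
  q4 -> reaches accept state q0 (live)

None (all states can reach an accept state)


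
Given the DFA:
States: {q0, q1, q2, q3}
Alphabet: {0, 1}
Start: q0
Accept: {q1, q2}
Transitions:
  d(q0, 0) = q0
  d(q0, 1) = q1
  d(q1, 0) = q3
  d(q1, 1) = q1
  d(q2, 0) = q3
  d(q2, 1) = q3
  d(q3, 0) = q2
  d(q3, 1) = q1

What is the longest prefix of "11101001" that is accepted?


Run the DFA, marking each prefix where the state is accepting:
  "" -> q0 [reject]
  "1" -> q1 [accept]
  "11" -> q1 [accept]
  "111" -> q1 [accept]
  "1110" -> q3 [reject]
  "11101" -> q1 [accept]
  "111010" -> q3 [reject]
  "1110100" -> q2 [accept]
  "11101001" -> q3 [reject]

"1110100"


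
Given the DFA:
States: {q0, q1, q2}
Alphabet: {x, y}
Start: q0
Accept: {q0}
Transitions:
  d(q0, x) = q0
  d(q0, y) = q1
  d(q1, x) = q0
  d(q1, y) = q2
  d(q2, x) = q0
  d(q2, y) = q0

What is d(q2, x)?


Looking up transition d(q2, x)

q0


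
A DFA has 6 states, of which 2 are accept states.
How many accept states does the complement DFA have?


Complement swaps accept and non-accept states.
6 - 2 = 4

4


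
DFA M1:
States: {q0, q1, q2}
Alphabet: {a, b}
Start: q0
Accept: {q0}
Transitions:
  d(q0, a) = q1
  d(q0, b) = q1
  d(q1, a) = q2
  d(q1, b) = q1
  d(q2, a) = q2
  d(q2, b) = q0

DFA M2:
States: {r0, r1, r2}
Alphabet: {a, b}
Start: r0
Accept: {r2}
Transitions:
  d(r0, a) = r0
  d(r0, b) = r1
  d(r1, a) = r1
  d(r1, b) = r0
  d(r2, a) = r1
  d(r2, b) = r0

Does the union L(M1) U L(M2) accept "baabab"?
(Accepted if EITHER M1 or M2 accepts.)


M1: final=q1 accepted=False
M2: final=r1 accepted=False

No, union rejects (neither accepts)


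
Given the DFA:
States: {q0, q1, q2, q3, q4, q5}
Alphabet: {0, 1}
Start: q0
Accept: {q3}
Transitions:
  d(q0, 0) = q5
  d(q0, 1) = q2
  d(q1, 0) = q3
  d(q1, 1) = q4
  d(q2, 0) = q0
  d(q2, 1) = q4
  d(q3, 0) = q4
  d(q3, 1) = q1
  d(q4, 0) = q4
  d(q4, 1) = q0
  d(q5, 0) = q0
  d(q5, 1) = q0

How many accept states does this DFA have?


Accept states listed: {q3}
Counting: q3(1)

1


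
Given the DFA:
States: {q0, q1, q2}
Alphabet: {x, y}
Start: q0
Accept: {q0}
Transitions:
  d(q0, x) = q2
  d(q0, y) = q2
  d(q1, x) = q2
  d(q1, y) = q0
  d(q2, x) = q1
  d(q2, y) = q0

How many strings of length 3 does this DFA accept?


Enumerating all length-3 strings:
  "xxx" -> q2 [reject]
  "xxy" -> q0 [accept]
  "xyx" -> q2 [reject]
  "xyy" -> q2 [reject]
  "yxx" -> q2 [reject]
  "yxy" -> q0 [accept]
  "yyx" -> q2 [reject]
  "yyy" -> q2 [reject]

2 out of 8


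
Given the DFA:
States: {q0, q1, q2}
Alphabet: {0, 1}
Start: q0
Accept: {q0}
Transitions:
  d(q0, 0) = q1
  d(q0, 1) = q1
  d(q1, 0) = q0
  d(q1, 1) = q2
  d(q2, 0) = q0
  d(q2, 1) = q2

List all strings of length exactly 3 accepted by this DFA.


All strings of length 3: 8 total
Accepted: 2

"010", "110"


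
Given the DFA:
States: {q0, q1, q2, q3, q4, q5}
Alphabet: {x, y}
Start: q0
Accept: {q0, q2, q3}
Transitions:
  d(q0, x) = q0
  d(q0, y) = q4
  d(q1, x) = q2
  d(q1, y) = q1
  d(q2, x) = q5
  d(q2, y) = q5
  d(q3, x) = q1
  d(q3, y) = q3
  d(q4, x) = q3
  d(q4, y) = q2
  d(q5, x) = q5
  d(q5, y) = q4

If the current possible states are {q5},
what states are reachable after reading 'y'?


Apply transition on 'y' from each current state:
  d(q5, y) = q4

{q4}


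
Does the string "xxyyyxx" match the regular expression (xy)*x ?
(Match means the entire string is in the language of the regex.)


|string| = 7; first = 'x'; last = 'x'

No, "xxyyyxx" does not match (xy)*x


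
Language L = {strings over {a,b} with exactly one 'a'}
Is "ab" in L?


count('a') = 1

Yes, "ab" is in L


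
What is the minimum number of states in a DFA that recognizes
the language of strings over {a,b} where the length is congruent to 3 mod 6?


States track (length) mod 6.
Need 6 states: one per remainder 0..5; accept = remainder 3.

6


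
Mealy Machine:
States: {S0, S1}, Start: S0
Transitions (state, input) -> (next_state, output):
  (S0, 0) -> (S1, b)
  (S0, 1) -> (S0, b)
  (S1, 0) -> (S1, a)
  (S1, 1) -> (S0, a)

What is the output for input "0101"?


Step-by-step:
  (S0, 0) -> (S1, b)
  (S1, 1) -> (S0, a)
  (S0, 0) -> (S1, b)
  (S1, 1) -> (S0, a)

"baba"


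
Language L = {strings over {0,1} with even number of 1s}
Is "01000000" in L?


count('1') = 1; 1 mod 2 = 1

No, "01000000" is not in L


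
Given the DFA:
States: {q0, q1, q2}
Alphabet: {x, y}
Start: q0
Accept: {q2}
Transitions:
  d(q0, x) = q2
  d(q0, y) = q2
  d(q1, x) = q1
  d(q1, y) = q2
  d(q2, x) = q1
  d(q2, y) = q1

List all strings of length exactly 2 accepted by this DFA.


All strings of length 2: 4 total
Accepted: 0

None


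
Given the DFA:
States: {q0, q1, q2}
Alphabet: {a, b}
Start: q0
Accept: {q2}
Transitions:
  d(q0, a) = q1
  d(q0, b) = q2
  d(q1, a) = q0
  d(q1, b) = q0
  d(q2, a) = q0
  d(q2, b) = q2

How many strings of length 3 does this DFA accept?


Enumerating all length-3 strings:
  "aaa" -> q1 [reject]
  "aab" -> q2 [accept]
  "aba" -> q1 [reject]
  "abb" -> q2 [accept]
  "baa" -> q1 [reject]
  "bab" -> q2 [accept]
  "bba" -> q0 [reject]
  "bbb" -> q2 [accept]

4 out of 8


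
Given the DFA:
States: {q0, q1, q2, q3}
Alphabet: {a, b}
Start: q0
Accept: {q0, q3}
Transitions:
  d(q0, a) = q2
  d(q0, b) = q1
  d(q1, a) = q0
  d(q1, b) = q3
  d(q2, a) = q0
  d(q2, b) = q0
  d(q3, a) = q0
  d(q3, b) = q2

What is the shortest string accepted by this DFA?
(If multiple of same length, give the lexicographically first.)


BFS by string length (lex-first path to each state shown):
  len 0: q0<-""
Found accept state at length 0.

"" (empty string)


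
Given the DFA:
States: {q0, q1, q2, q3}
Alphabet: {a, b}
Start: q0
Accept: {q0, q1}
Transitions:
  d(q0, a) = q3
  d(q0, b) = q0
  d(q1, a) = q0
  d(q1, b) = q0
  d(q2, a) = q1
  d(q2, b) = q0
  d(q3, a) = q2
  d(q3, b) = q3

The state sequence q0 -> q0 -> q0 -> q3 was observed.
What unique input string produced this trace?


Trace back each transition to find the symbol:
  q0 --[b]--> q0
  q0 --[b]--> q0
  q0 --[a]--> q3

"bba"


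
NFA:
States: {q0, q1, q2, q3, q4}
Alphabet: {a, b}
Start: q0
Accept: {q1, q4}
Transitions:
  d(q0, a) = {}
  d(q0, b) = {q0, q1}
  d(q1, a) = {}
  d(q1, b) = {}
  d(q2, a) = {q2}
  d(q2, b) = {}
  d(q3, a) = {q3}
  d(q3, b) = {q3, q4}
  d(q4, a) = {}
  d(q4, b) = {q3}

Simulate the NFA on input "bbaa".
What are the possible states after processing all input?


Start: {q0}
  --b--> {q0, q1}
  --b--> {q0, q1}
  --a--> {}
  --a--> {}

{} (empty set, no valid transitions)


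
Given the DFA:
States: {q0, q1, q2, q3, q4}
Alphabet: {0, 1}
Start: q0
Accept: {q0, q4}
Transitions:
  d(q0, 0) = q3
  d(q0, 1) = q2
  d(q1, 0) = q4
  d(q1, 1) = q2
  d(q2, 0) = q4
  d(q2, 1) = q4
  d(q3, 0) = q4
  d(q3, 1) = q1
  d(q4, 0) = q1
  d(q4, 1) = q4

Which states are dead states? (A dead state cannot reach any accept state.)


Forward reachability from each state:
  q0 -> reaches accept state q0 (live)
  q1 -> reaches accept state q4 (live)
  q2 -> reaches accept state q4 (live)
  q3 -> reaches accept state q4 (live)
  q4 -> reaches accept state q4 (live)

None (all states can reach an accept state)


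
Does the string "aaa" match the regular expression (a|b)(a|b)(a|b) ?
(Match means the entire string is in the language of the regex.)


|string| = 3; first = 'a'; last = 'a'

Yes, "aaa" matches (a|b)(a|b)(a|b)


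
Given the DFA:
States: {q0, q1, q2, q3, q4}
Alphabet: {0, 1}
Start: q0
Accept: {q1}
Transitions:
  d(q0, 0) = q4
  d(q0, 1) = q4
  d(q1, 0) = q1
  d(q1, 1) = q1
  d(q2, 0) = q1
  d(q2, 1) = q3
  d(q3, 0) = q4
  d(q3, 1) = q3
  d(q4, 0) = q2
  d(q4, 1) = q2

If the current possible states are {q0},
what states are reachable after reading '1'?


Apply transition on '1' from each current state:
  d(q0, 1) = q4

{q4}


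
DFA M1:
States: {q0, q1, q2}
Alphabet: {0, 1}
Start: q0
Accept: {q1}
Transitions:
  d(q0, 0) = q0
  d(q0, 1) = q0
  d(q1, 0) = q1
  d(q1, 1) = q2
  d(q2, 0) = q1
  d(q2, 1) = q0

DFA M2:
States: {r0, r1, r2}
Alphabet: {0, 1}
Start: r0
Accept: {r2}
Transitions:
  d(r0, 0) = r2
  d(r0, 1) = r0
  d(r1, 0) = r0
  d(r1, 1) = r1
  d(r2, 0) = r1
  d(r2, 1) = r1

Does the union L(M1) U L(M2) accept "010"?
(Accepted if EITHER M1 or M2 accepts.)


M1: final=q0 accepted=False
M2: final=r0 accepted=False

No, union rejects (neither accepts)


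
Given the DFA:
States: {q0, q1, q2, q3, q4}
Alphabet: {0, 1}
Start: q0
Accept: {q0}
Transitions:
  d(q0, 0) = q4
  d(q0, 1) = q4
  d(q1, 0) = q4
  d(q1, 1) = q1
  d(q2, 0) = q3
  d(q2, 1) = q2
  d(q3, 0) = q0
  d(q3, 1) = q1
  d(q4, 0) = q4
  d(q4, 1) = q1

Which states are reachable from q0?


BFS from q0:
  layer 0: {q0}
  layer 1: {q4}
  layer 2: {q1}

{q0, q1, q4}


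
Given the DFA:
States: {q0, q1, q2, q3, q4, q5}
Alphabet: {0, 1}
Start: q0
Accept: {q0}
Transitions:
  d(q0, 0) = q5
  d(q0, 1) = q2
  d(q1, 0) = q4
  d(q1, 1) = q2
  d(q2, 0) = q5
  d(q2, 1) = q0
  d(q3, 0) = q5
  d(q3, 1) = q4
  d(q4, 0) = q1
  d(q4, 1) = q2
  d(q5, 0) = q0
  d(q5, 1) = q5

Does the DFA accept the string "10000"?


Trace: q0 -> q2 -> q5 -> q0 -> q5 -> q0
Final state: q0
Accept states: {q0}

Yes, accepted (final state q0 is an accept state)


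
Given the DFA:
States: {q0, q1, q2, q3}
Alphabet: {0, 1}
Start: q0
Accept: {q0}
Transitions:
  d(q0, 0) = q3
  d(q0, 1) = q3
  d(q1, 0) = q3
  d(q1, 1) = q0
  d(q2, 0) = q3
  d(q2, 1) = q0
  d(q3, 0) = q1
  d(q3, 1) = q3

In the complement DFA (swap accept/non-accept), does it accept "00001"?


Trace: q0 -> q3 -> q1 -> q3 -> q1 -> q0
Final: q0
Original accept: {q0}
Complement: q0 is in original accept

No, complement rejects (original accepts)


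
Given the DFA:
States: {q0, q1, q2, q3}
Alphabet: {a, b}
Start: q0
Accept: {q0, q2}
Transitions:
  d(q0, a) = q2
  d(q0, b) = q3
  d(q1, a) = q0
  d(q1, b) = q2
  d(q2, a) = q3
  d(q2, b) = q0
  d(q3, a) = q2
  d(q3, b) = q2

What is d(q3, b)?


Looking up transition d(q3, b)

q2


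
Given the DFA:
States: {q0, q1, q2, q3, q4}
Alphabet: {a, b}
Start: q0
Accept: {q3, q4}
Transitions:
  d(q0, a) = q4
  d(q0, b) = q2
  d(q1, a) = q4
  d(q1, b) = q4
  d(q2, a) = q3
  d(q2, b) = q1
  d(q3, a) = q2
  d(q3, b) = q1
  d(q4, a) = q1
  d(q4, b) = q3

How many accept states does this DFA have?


Accept states listed: {q3, q4}
Counting: q3(1) q4(2)

2


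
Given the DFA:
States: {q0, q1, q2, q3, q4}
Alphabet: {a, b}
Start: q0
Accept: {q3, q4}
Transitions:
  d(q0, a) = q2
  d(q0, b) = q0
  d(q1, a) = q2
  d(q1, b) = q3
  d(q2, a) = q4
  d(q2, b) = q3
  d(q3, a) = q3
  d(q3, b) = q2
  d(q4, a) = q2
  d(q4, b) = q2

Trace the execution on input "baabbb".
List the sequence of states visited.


Input: baabbb
d(q0, b) = q0
d(q0, a) = q2
d(q2, a) = q4
d(q4, b) = q2
d(q2, b) = q3
d(q3, b) = q2


q0 -> q0 -> q2 -> q4 -> q2 -> q3 -> q2


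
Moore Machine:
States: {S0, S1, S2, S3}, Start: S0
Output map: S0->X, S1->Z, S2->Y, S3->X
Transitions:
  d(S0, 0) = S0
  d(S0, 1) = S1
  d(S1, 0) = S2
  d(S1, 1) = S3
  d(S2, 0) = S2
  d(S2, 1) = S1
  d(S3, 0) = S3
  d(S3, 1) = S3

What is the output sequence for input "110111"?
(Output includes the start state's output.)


Start: S0 (output X)
  --1--> S1 (output Z)
  --1--> S3 (output X)
  --0--> S3 (output X)
  --1--> S3 (output X)
  --1--> S3 (output X)
  --1--> S3 (output X)

"XZXXXXX"


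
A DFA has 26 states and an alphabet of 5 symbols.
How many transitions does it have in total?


Each state has exactly one transition per symbol.
26 * 5 = 130

130


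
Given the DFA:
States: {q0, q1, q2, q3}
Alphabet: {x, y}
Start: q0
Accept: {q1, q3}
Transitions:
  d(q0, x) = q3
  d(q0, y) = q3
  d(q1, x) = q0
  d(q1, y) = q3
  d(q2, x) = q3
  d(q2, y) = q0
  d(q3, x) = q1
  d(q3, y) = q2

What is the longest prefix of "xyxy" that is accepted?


Run the DFA, marking each prefix where the state is accepting:
  "" -> q0 [reject]
  "x" -> q3 [accept]
  "xy" -> q2 [reject]
  "xyx" -> q3 [accept]
  "xyxy" -> q2 [reject]

"xyx"


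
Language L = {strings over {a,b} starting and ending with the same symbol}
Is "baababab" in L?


first = 'b', last = 'b'

Yes, "baababab" is in L


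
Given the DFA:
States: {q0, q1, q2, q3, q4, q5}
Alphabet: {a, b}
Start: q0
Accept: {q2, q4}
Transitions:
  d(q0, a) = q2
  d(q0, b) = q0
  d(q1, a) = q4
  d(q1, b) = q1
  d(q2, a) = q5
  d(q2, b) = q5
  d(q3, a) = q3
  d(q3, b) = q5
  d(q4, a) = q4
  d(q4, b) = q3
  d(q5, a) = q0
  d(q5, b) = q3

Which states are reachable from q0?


BFS from q0:
  layer 0: {q0}
  layer 1: {q2}
  layer 2: {q5}
  layer 3: {q3}

{q0, q2, q3, q5}


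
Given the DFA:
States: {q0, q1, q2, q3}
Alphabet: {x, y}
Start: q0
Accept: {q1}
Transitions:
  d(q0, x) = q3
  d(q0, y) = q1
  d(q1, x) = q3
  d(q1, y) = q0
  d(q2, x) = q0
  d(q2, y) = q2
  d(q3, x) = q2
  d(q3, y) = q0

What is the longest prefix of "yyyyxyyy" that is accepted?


Run the DFA, marking each prefix where the state is accepting:
  "" -> q0 [reject]
  "y" -> q1 [accept]
  "yy" -> q0 [reject]
  "yyy" -> q1 [accept]
  "yyyy" -> q0 [reject]
  "yyyyx" -> q3 [reject]
  "yyyyxy" -> q0 [reject]
  "yyyyxyy" -> q1 [accept]
  "yyyyxyyy" -> q0 [reject]

"yyyyxyy"


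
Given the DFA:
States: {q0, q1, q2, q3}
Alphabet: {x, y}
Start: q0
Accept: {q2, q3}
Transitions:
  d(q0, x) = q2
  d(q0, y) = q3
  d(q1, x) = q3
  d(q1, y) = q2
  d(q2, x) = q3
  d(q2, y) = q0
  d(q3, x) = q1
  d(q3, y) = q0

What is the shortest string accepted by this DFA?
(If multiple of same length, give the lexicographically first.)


BFS by string length (lex-first path to each state shown):
  len 0: q0<-""
  len 1: q2<-"x", q3<-"y"
Found accept state at length 1.

"x"
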